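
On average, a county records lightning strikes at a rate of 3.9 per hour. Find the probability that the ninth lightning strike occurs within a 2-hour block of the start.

Over the interval, μ = 3.9 × 2 = 7.8 (a 2-hour block = 2 hours).
The ninth arrival falls in the interval iff at least 9 events occur there: P(S_9 ≤ t) = P(N ≥ 9) = 1 − P(N ≤ 8) ≈ 0.3796.

0.3796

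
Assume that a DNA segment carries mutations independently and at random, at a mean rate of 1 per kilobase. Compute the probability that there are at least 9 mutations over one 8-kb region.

Over the interval, μ = 1 × 8 = 8 (an 8-kb region = 8 kilobases).
P(N ≥ 9) = 1 − P(N ≤ 8) = 1 − Σ_{j=0}^{8} e^(−μ) μ^j/j! ≈ 0.4075.

0.4075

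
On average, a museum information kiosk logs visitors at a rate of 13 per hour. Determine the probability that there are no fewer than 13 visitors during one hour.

0.5369

With mean μ = 13 per hour,
P(N ≥ 13) = 1 − P(N ≤ 12) = 1 − Σ_{j=0}^{12} e^(−μ) μ^j/j! ≈ 0.5369.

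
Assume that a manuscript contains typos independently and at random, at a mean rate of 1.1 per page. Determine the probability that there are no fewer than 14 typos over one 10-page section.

Over the interval, μ = 1.1 × 10 = 11 (a 10-page section = 10 pages).
P(N ≥ 14) = 1 − P(N ≤ 13) = 1 − Σ_{j=0}^{13} e^(−μ) μ^j/j! ≈ 0.2187.

0.2187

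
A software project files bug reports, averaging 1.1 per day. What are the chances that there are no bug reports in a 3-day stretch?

0.0369

Over the interval, μ = 1.1 × 3 = 3.3 (a 3-day stretch = 3 days).
P(N = 0) = e^(−μ) μ^0/0! = e^(−3.3) · 3.3^0/1 ≈ 0.0369.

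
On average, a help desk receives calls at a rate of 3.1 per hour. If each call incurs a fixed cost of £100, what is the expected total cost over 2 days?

E[N] = 3.1 × 48 = 148.8 (2 days = 48 hours); E[cost] = 148.8 × £100 = £14880.

£14880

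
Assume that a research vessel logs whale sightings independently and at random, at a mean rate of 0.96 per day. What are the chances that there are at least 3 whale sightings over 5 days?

Over the interval, μ = 0.96 × 5 = 4.8 (5 days).
P(N ≥ 3) = 1 − P(N ≤ 2) = 1 − Σ_{j=0}^{2} e^(−μ) μ^j/j! ≈ 0.8575.

0.8575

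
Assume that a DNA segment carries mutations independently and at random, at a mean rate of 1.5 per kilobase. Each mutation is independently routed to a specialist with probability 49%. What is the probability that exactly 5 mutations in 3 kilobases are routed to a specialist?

Thinning: the mutations that are routed to a specialist themselves form a Poisson process with rate 0.49 × 1.5 = 0.735 per kilobase.
Over the interval, μ = 0.735 × 3 = 2.205 (3 kilobases).
P(N = 5) = e^(−2.205) · 2.205^5/5! ≈ 0.0479.

0.0479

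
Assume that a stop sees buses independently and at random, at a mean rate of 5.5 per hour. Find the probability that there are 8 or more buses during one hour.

0.1905

With mean μ = 5.5 per hour,
P(N ≥ 8) = 1 − P(N ≤ 7) = 1 − Σ_{j=0}^{7} e^(−μ) μ^j/j! ≈ 0.1905.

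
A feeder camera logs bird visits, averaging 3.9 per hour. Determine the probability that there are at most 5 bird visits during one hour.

With mean μ = 3.9 per hour,
P(N ≤ 5) = Σ_{j=0}^{5} e^(−μ) μ^j/j! ≈ 0.8006.

0.8006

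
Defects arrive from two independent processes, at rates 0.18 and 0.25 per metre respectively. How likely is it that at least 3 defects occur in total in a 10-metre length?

0.8026

Independent Poisson processes superpose: combined rate λ = 0.18 + 0.25 = 0.43 per metre.
Over the interval, μ = 0.43 × 10 = 4.3 (a 10-metre length = 10 metres).
P(N ≥ 3) = 1 − P(N ≤ 2) ≈ 0.8026.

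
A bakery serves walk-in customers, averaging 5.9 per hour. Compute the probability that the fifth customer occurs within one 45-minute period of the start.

0.4536

Over the interval, μ = 5.9 × 0.75 = 4.425 (a 45-minute period = 0.75 hours).
The fifth arrival falls in the interval iff at least 5 events occur there: P(S_5 ≤ t) = P(N ≥ 5) = 1 − P(N ≤ 4) ≈ 0.4536.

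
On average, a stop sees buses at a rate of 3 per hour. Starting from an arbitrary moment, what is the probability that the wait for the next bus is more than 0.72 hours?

The wait for the next event is exponential with rate λ = 3 per hour.
P(T > 0.72) = e^(−λt) = e^(−3 × 0.72) = e^(−2.16) ≈ 0.1153.

0.1153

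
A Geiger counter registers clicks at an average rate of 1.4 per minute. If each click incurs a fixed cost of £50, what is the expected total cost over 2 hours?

£8400

E[N] = 1.4 × 120 = 168 (2 hours = 120 minutes); E[cost] = 168 × £50 = £8400.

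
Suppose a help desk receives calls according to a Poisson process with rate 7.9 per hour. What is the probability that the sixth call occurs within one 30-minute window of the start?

0.2071

Over the interval, μ = 7.9 × 0.5 = 3.95 (a 30-minute window = 0.5 hours).
The sixth arrival falls in the interval iff at least 6 events occur there: P(S_6 ≤ t) = P(N ≥ 6) = 1 − P(N ≤ 5) ≈ 0.2071.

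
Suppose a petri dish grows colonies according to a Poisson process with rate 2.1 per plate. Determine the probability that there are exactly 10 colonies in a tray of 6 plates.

0.0937

Over the interval, μ = 2.1 × 6 = 12.6 (a tray of 6 plates = 6 plates).
P(N = 10) = e^(−μ) μ^10/10! = e^(−12.6) · 12.6^10/3628800 ≈ 0.0937.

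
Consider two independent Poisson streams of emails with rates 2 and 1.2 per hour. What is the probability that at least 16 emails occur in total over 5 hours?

0.5333

Independent Poisson processes superpose: combined rate λ = 2 + 1.2 = 3.2 per hour.
Over the interval, μ = 3.2 × 5 = 16 (5 hours).
P(N ≥ 16) = 1 − P(N ≤ 15) ≈ 0.5333.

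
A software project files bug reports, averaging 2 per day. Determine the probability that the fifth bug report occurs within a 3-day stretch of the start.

0.7149

Over the interval, μ = 2 × 3 = 6 (a 3-day stretch = 3 days).
The fifth arrival falls in the interval iff at least 5 events occur there: P(S_5 ≤ t) = P(N ≥ 5) = 1 − P(N ≤ 4) ≈ 0.7149.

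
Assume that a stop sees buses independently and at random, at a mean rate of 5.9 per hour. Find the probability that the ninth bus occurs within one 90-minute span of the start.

Over the interval, μ = 5.9 × 1.5 = 8.85 (a 90-minute span = 1.5 hours).
The ninth arrival falls in the interval iff at least 9 events occur there: P(S_9 ≤ t) = P(N ≥ 9) = 1 − P(N ≤ 8) ≈ 0.5244.

0.5244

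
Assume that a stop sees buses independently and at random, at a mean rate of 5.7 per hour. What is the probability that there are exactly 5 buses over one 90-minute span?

0.0737

Over the interval, μ = 5.7 × 1.5 = 8.55 (a 90-minute span = 1.5 hours).
P(N = 5) = e^(−μ) μ^5/5! = e^(−8.55) · 8.55^5/120 ≈ 0.0737.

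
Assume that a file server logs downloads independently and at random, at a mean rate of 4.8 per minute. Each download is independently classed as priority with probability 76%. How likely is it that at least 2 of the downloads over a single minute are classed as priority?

Thinning: the downloads that are classed as priority themselves form a Poisson process with rate 0.76 × 4.8 = 3.648 per minute.
So μ = 3.648.
P(N ≥ 2) = 1 − P(N ≤ 1) ≈ 0.8790.

0.8790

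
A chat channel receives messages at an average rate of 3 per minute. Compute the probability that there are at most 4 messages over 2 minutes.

Over the interval, μ = 3 × 2 = 6 (2 minutes).
P(N ≤ 4) = Σ_{j=0}^{4} e^(−μ) μ^j/j! ≈ 0.2851.

0.2851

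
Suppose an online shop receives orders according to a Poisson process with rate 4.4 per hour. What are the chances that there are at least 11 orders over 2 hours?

Over the interval, μ = 4.4 × 2 = 8.8 (2 hours).
P(N ≥ 11) = 1 − P(N ≤ 10) = 1 − Σ_{j=0}^{10} e^(−μ) μ^j/j! ≈ 0.2706.

0.2706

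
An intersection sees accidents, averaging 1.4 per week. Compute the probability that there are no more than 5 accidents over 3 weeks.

0.7531

Over the interval, μ = 1.4 × 3 = 4.2 (3 weeks).
P(N ≤ 5) = Σ_{j=0}^{5} e^(−μ) μ^j/j! ≈ 0.7531.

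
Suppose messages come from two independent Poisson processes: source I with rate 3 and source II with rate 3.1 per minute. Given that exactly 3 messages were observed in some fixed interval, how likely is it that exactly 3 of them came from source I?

0.1190

Given the total, each event is independently from source I with probability p = λ_I/(λ_I+λ_II) = 3/6.1 ≈ 0.4918.
So K ~ Binomial(3, 3/6.1): P(K = 3) = C(3,3) · (3/6.1)^3 · (3.1/6.1)^0 ≈ 0.1190.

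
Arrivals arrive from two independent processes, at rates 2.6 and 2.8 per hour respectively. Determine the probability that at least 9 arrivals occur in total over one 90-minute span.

0.4214

Independent Poisson processes superpose: combined rate λ = 2.6 + 2.8 = 5.4 per hour.
Over the interval, μ = 5.4 × 1.5 = 8.1 (a 90-minute span = 1.5 hours).
P(N ≥ 9) = 1 − P(N ≤ 8) ≈ 0.4214.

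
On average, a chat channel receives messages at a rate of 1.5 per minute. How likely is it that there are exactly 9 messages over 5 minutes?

0.1144

Over the interval, μ = 1.5 × 5 = 7.5 (5 minutes).
P(N = 9) = e^(−μ) μ^9/9! = e^(−7.5) · 7.5^9/362880 ≈ 0.1144.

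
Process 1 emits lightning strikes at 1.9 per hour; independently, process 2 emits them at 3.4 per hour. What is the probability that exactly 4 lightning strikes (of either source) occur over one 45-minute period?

Independent Poisson processes superpose: combined rate λ = 1.9 + 3.4 = 5.3 per hour.
Over the interval, μ = 5.3 × 0.75 = 3.975 (a 45-minute period = 0.75 hours).
P(N = 4) = e^(−3.975) · 3.975^4/4! ≈ 0.1954.

0.1954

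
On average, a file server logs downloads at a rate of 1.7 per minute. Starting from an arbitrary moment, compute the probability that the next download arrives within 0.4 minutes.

Inter-arrival times are exponential with rate λ = 1.7 per minute.
P(T ≤ 0.4) = 1 − e^(−λt) = 1 − e^(−1.7 × 0.4) = 1 − e^(−0.68) ≈ 0.4934.

0.4934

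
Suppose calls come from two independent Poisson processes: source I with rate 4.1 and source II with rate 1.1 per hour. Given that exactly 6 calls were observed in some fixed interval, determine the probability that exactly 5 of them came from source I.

Given the total, each event is independently from source I with probability p = λ_I/(λ_I+λ_II) = 4.1/5.2 ≈ 0.7885.
So K ~ Binomial(6, 4.1/5.2): P(K = 5) = C(6,5) · (4.1/5.2)^5 · (1.1/5.2)^1 ≈ 0.3868.

0.3868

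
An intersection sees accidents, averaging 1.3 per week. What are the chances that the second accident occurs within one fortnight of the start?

Over the interval, μ = 1.3 × 2 = 2.6 (a fortnight = 2 weeks).
The second arrival falls in the interval iff at least 2 events occur there: P(S_2 ≤ t) = P(N ≥ 2) = 1 − P(N ≤ 1) ≈ 0.7326.

0.7326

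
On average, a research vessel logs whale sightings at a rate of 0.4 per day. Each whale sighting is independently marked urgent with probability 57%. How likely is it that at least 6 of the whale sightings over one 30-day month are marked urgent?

0.6784

Thinning: the whale sightings that are marked urgent themselves form a Poisson process with rate 0.57 × 0.4 = 0.228 per day.
Over the interval, μ = 0.228 × 30 = 6.84 (a 30-day month = 30 days).
P(N ≥ 6) = 1 − P(N ≤ 5) ≈ 0.6784.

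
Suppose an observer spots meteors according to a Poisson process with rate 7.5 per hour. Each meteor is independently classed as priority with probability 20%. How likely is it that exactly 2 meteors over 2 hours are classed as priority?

Thinning: the meteors that are classed as priority themselves form a Poisson process with rate 0.2 × 7.5 = 1.5 per hour.
Over the interval, μ = 1.5 × 2 = 3 (2 hours).
P(N = 2) = e^(−3) · 3^2/2! ≈ 0.2240.

0.2240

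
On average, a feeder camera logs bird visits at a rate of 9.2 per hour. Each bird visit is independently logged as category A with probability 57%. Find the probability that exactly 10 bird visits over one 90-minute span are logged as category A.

0.0959

Thinning: the bird visits that are logged as category A themselves form a Poisson process with rate 0.57 × 9.2 = 5.244 per hour.
Over the interval, μ = 5.244 × 1.5 = 7.866 (a 90-minute span = 1.5 hours).
P(N = 10) = e^(−7.866) · 7.866^10/10! ≈ 0.0959.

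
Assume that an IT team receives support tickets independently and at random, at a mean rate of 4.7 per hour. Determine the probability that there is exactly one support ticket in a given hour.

0.0427

With mean μ = 4.7 per hour,
P(N = 1) = e^(−μ) μ^1/1! = e^(−4.7) · 4.7^1/1 ≈ 0.0427.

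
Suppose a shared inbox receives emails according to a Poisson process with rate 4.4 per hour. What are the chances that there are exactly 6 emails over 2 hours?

0.0972

Over the interval, μ = 4.4 × 2 = 8.8 (2 hours).
P(N = 6) = e^(−μ) μ^6/6! = e^(−8.8) · 8.8^6/720 ≈ 0.0972.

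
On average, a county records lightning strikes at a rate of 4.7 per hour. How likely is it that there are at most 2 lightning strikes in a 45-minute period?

0.3162

Over the interval, μ = 4.7 × 0.75 = 3.525 (a 45-minute period = 0.75 hours).
P(N ≤ 2) = Σ_{j=0}^{2} e^(−μ) μ^j/j! ≈ 0.3162.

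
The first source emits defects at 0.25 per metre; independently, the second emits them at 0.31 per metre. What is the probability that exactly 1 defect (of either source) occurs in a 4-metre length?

0.2385

Independent Poisson processes superpose: combined rate λ = 0.25 + 0.31 = 0.56 per metre.
Over the interval, μ = 0.56 × 4 = 2.24 (a 4-metre length = 4 metres).
P(N = 1) = e^(−2.24) · 2.24^1/1! ≈ 0.2385.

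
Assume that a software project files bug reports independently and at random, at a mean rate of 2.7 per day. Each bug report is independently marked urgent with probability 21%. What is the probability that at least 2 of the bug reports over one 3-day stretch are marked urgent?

Thinning: the bug reports that are marked urgent themselves form a Poisson process with rate 0.21 × 2.7 = 0.567 per day.
Over the interval, μ = 0.567 × 3 = 1.701 (a 3-day stretch = 3 days).
P(N ≥ 2) = 1 − P(N ≤ 1) ≈ 0.5071.

0.5071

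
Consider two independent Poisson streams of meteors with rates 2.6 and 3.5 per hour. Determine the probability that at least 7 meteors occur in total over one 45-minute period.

Independent Poisson processes superpose: combined rate λ = 2.6 + 3.5 = 6.1 per hour.
Over the interval, μ = 6.1 × 0.75 = 4.575 (a 45-minute period = 0.75 hours).
P(N ≥ 7) = 1 − P(N ≤ 6) ≈ 0.1787.

0.1787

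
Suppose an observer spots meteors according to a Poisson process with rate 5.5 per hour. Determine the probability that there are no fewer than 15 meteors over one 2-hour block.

Over the interval, μ = 5.5 × 2 = 11 (a 2-hour block = 2 hours).
P(N ≥ 15) = 1 − P(N ≤ 14) = 1 − Σ_{j=0}^{14} e^(−μ) μ^j/j! ≈ 0.1460.

0.1460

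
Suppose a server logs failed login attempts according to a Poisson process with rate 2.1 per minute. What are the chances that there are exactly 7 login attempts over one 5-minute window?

Over the interval, μ = 2.1 × 5 = 10.5 (a 5-minute window = 5 minutes).
P(N = 7) = e^(−μ) μ^7/7! = e^(−10.5) · 10.5^7/5040 ≈ 0.0769.

0.0769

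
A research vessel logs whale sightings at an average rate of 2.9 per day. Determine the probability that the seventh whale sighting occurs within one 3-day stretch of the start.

Over the interval, μ = 2.9 × 3 = 8.7 (a 3-day stretch = 3 days).
The seventh arrival falls in the interval iff at least 7 events occur there: P(S_7 ≤ t) = P(N ≥ 7) = 1 − P(N ≤ 6) ≈ 0.7645.

0.7645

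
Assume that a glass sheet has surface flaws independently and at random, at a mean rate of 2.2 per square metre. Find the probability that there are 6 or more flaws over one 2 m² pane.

Over the interval, μ = 2.2 × 2 = 4.4 (a 2 m² pane = 2 square metres).
P(N ≥ 6) = 1 − P(N ≤ 5) = 1 − Σ_{j=0}^{5} e^(−μ) μ^j/j! ≈ 0.2801.

0.2801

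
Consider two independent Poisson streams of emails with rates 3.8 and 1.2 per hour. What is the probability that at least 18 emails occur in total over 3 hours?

Independent Poisson processes superpose: combined rate λ = 3.8 + 1.2 = 5 per hour.
Over the interval, μ = 5 × 3 = 15 (3 hours).
P(N ≥ 18) = 1 − P(N ≤ 17) ≈ 0.2511.

0.2511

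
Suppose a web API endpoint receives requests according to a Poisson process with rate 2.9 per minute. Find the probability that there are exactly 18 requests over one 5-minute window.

Over the interval, μ = 2.9 × 5 = 14.5 (a 5-minute window = 5 minutes).
P(N = 18) = e^(−μ) μ^18/18! = e^(−14.5) · 14.5^18/6402373705728000 ≈ 0.0632.

0.0632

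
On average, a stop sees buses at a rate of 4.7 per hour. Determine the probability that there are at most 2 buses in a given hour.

With mean μ = 4.7 per hour,
P(N ≤ 2) = Σ_{j=0}^{2} e^(−μ) μ^j/j! ≈ 0.1523.

0.1523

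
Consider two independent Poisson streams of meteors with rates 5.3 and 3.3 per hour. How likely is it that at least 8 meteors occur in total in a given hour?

Independent Poisson processes superpose: combined rate λ = 5.3 + 3.3 = 8.6 per hour.
So μ = 8.6.
P(N ≥ 8) = 1 − P(N ≤ 7) ≈ 0.6272.

0.6272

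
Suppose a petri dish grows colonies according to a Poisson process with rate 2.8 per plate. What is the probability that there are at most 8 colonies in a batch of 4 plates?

0.2147

Over the interval, μ = 2.8 × 4 = 11.2 (a batch of 4 plates = 4 plates).
P(N ≤ 8) = Σ_{j=0}^{8} e^(−μ) μ^j/j! ≈ 0.2147.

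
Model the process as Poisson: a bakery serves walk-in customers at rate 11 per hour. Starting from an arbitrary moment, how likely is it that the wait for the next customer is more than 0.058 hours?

0.5283

The wait for the next event is exponential with rate λ = 11 per hour.
P(T > 0.058) = e^(−λt) = e^(−11 × 0.058) = e^(−0.638) ≈ 0.5283.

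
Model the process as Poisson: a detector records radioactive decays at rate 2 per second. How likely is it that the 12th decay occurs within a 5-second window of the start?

0.3032

Over the interval, μ = 2 × 5 = 10 (a 5-second window = 5 seconds).
The 12th arrival falls in the interval iff at least 12 events occur there: P(S_12 ≤ t) = P(N ≥ 12) = 1 − P(N ≤ 11) ≈ 0.3032.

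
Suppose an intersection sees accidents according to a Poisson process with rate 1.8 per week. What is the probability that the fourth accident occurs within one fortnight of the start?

0.4848

Over the interval, μ = 1.8 × 2 = 3.6 (a fortnight = 2 weeks).
The fourth arrival falls in the interval iff at least 4 events occur there: P(S_4 ≤ t) = P(N ≥ 4) = 1 − P(N ≤ 3) ≈ 0.4848.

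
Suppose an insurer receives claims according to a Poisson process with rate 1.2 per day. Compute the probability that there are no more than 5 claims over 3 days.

Over the interval, μ = 1.2 × 3 = 3.6 (3 days).
P(N ≤ 5) = Σ_{j=0}^{5} e^(−μ) μ^j/j! ≈ 0.8441.

0.8441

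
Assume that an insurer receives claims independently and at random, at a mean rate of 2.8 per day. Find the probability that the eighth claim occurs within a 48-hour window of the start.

0.2030

Over the interval, μ = 2.8 × 2 = 5.6 (a 48-hour window = 2 days).
The eighth arrival falls in the interval iff at least 8 events occur there: P(S_8 ≤ t) = P(N ≥ 8) = 1 − P(N ≤ 7) ≈ 0.2030.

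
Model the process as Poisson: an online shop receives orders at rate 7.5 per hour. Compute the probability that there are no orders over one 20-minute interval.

Over the interval, μ = 7.5 × 1/3 = 2.5 (a 20-minute interval = 1/3 hours).
P(N = 0) = e^(−μ) μ^0/0! = e^(−2.5) · 2.5^0/1 ≈ 0.0821.

0.0821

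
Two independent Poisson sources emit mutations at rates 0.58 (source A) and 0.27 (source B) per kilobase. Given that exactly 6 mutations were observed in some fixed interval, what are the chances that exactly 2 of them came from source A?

Given the total, each event is independently from source A with probability p = λ_A/(λ_A+λ_B) = 0.58/0.85 ≈ 0.6824.
So K ~ Binomial(6, 0.58/0.85): P(K = 2) = C(6,2) · (0.58/0.85)^2 · (0.27/0.85)^4 ≈ 0.0711.

0.0711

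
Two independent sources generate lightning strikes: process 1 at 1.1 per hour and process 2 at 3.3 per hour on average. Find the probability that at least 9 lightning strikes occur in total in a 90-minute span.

0.2204

Independent Poisson processes superpose: combined rate λ = 1.1 + 3.3 = 4.4 per hour.
Over the interval, μ = 4.4 × 1.5 = 6.6 (a 90-minute span = 1.5 hours).
P(N ≥ 9) = 1 − P(N ≤ 8) ≈ 0.2204.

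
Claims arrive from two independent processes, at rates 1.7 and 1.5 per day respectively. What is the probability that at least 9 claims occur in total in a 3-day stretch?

Independent Poisson processes superpose: combined rate λ = 1.7 + 1.5 = 3.2 per day.
Over the interval, μ = 3.2 × 3 = 9.6 (a 3-day stretch = 3 days).
P(N ≥ 9) = 1 − P(N ≤ 8) ≈ 0.6204.

0.6204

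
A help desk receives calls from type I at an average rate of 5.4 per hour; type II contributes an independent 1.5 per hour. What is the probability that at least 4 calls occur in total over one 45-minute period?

Independent Poisson processes superpose: combined rate λ = 5.4 + 1.5 = 6.9 per hour.
Over the interval, μ = 6.9 × 0.75 = 5.175 (a 45-minute period = 0.75 hours).
P(N ≥ 4) = 1 − P(N ≤ 3) ≈ 0.7587.

0.7587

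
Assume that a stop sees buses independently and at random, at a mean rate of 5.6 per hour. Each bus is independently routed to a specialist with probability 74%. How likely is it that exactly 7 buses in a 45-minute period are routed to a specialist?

Thinning: the buses that are routed to a specialist themselves form a Poisson process with rate 0.74 × 5.6 = 4.144 per hour.
Over the interval, μ = 4.144 × 0.75 = 3.108 (a 45-minute period = 0.75 hours).
P(N = 7) = e^(−3.108) · 3.108^7/7! ≈ 0.0248.

0.0248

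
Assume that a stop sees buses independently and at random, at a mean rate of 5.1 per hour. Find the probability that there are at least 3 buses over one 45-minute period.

Over the interval, μ = 5.1 × 0.75 = 3.825 (a 45-minute period = 0.75 hours).
P(N ≥ 3) = 1 − P(N ≤ 2) = 1 − Σ_{j=0}^{2} e^(−μ) μ^j/j! ≈ 0.7351.

0.7351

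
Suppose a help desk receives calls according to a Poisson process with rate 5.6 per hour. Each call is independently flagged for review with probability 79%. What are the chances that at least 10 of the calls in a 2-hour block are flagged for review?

0.3926

Thinning: the calls that are flagged for review themselves form a Poisson process with rate 0.79 × 5.6 = 4.424 per hour.
Over the interval, μ = 4.424 × 2 = 8.848 (a 2-hour block = 2 hours).
P(N ≥ 10) = 1 − P(N ≤ 9) ≈ 0.3926.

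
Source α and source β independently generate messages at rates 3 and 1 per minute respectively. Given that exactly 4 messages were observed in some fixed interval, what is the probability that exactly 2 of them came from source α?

0.2109

Given the total, each event is independently from source α with probability p = λ_α/(λ_α+λ_β) = 3/4 = 0.7500.
So K ~ Binomial(4, 3/4): P(K = 2) = C(4,2) · (3/4)^2 · (1/4)^2 ≈ 0.2109.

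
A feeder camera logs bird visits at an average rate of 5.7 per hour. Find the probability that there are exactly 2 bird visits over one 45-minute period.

0.1271

Over the interval, μ = 5.7 × 0.75 = 4.275 (a 45-minute period = 0.75 hours).
P(N = 2) = e^(−μ) μ^2/2! = e^(−4.275) · 4.275^2/2 ≈ 0.1271.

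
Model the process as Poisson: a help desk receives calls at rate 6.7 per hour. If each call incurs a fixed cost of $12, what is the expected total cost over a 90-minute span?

$120.6

E[N] = 6.7 × 1.5 = 10.05 (a 90-minute span = 1.5 hours); E[cost] = 10.05 × $12 = $120.6.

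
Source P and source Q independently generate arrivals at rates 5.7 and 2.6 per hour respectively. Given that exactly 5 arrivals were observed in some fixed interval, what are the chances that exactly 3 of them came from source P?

0.3178

Given the total, each event is independently from source P with probability p = λ_P/(λ_P+λ_Q) = 5.7/8.3 ≈ 0.6867.
So K ~ Binomial(5, 5.7/8.3): P(K = 3) = C(5,3) · (5.7/8.3)^3 · (2.6/8.3)^2 ≈ 0.3178.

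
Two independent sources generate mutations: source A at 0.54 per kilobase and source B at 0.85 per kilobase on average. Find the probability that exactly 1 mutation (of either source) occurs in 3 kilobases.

Independent Poisson processes superpose: combined rate λ = 0.54 + 0.85 = 1.39 per kilobase.
Over the interval, μ = 1.39 × 3 = 4.17 (3 kilobases).
P(N = 1) = e^(−4.17) · 4.17^1/1! ≈ 0.0644.

0.0644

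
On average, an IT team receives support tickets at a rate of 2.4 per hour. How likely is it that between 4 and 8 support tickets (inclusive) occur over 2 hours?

Over the interval, μ = 2.4 × 2 = 4.8 (2 hours).
P(4 ≤ N ≤ 8) = Σ_{j=4}^{8} e^(−4.8) · 4.8^j/j! ≈ 0.6500.

0.6500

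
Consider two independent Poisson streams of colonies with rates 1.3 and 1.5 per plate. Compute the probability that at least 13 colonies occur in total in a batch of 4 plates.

0.3334

Independent Poisson processes superpose: combined rate λ = 1.3 + 1.5 = 2.8 per plate.
Over the interval, μ = 2.8 × 4 = 11.2 (a batch of 4 plates = 4 plates).
P(N ≥ 13) = 1 − P(N ≤ 12) ≈ 0.3334.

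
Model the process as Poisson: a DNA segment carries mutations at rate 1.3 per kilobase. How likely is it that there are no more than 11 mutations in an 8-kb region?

0.6505

Over the interval, μ = 1.3 × 8 = 10.4 (an 8-kb region = 8 kilobases).
P(N ≤ 11) = Σ_{j=0}^{11} e^(−μ) μ^j/j! ≈ 0.6505.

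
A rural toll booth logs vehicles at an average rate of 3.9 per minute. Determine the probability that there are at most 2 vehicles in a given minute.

With mean μ = 3.9 per minute,
P(N ≤ 2) = Σ_{j=0}^{2} e^(−μ) μ^j/j! ≈ 0.2531.

0.2531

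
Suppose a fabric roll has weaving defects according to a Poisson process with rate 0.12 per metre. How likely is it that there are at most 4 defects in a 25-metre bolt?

0.8153

Over the interval, μ = 0.12 × 25 = 3 (a 25-metre bolt = 25 metres).
P(N ≤ 4) = Σ_{j=0}^{4} e^(−μ) μ^j/j! ≈ 0.8153.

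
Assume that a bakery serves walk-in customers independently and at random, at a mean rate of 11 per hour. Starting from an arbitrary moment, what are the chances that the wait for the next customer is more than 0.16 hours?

0.1720

The wait for the next event is exponential with rate λ = 11 per hour.
P(T > 0.16) = e^(−λt) = e^(−11 × 0.16) = e^(−1.76) ≈ 0.1720.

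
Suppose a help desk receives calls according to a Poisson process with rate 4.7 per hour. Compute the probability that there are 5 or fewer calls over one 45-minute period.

Over the interval, μ = 4.7 × 0.75 = 3.525 (a 45-minute period = 0.75 hours).
P(N ≤ 5) = Σ_{j=0}^{5} e^(−μ) μ^j/j! ≈ 0.8543.

0.8543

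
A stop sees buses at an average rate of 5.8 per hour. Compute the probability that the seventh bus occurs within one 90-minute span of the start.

0.7645

Over the interval, μ = 5.8 × 1.5 = 8.7 (a 90-minute span = 1.5 hours).
The seventh arrival falls in the interval iff at least 7 events occur there: P(S_7 ≤ t) = P(N ≥ 7) = 1 − P(N ≤ 6) ≈ 0.7645.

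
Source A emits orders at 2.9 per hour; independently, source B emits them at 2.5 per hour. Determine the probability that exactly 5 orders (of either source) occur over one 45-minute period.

Independent Poisson processes superpose: combined rate λ = 2.9 + 2.5 = 5.4 per hour.
Over the interval, μ = 5.4 × 0.75 = 4.05 (a 45-minute period = 0.75 hours).
P(N = 5) = e^(−4.05) · 4.05^5/5! ≈ 0.1582.

0.1582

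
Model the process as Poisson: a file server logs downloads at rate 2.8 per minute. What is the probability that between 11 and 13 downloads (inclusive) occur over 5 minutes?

0.2888

Over the interval, μ = 2.8 × 5 = 14 (5 minutes).
P(11 ≤ N ≤ 13) = Σ_{j=11}^{13} e^(−14) · 14^j/j! ≈ 0.2888.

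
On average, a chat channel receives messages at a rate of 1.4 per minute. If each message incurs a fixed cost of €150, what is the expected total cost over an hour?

E[N] = 1.4 × 60 = 84 (an hour = 60 minutes); E[cost] = 84 × €150 = €12600.

€12600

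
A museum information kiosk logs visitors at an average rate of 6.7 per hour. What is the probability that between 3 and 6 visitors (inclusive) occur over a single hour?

0.4582

With mean μ = 6.7 per hour,
P(3 ≤ N ≤ 6) = Σ_{j=3}^{6} e^(−6.7) · 6.7^j/j! ≈ 0.4582.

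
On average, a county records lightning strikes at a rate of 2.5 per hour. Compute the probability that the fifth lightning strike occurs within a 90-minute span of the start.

Over the interval, μ = 2.5 × 1.5 = 3.75 (a 90-minute span = 1.5 hours).
The fifth arrival falls in the interval iff at least 5 events occur there: P(S_5 ≤ t) = P(N ≥ 5) = 1 − P(N ≤ 4) ≈ 0.3225.

0.3225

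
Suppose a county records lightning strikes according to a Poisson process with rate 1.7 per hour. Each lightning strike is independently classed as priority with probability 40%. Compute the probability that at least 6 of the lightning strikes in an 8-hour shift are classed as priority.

0.4608

Thinning: the lightning strikes that are classed as priority themselves form a Poisson process with rate 0.4 × 1.7 = 0.68 per hour.
Over the interval, μ = 0.68 × 8 = 5.44 (an 8-hour shift = 8 hours).
P(N ≥ 6) = 1 − P(N ≤ 5) ≈ 0.4608.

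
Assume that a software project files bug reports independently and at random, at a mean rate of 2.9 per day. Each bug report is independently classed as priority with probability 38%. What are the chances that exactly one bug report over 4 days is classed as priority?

Thinning: the bug reports that are classed as priority themselves form a Poisson process with rate 0.38 × 2.9 = 1.102 per day.
Over the interval, μ = 1.102 × 4 = 4.408 (4 days).
P(N = 1) = e^(−4.408) · 4.408^1/1! ≈ 0.0537.

0.0537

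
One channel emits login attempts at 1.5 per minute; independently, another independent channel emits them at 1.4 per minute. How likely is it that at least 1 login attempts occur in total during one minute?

Independent Poisson processes superpose: combined rate λ = 1.5 + 1.4 = 2.9 per minute.
So μ = 2.9.
P(N ≥ 1) = 1 − P(N ≤ 0) ≈ 0.9450.

0.9450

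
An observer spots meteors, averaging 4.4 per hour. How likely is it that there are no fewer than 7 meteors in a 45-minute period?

Over the interval, μ = 4.4 × 0.75 = 3.3 (a 45-minute period = 0.75 hours).
P(N ≥ 7) = 1 − P(N ≤ 6) = 1 − Σ_{j=0}^{6} e^(−μ) μ^j/j! ≈ 0.0510.

0.0510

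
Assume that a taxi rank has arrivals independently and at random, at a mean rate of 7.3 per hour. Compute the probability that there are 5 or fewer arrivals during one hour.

With mean μ = 7.3 per hour,
P(N ≤ 5) = Σ_{j=0}^{5} e^(−μ) μ^j/j! ≈ 0.2640.

0.2640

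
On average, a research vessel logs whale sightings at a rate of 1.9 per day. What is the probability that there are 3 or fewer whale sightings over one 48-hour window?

0.4735

Over the interval, μ = 1.9 × 2 = 3.8 (a 48-hour window = 2 days).
P(N ≤ 3) = Σ_{j=0}^{3} e^(−μ) μ^j/j! ≈ 0.4735.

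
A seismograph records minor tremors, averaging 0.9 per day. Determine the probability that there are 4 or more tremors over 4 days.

Over the interval, μ = 0.9 × 4 = 3.6 (4 days).
P(N ≥ 4) = 1 − P(N ≤ 3) = 1 − Σ_{j=0}^{3} e^(−μ) μ^j/j! ≈ 0.4848.

0.4848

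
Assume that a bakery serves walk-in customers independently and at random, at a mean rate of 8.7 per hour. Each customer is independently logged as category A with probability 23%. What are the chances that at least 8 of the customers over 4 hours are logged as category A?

Thinning: the customers that are logged as category A themselves form a Poisson process with rate 0.23 × 8.7 = 2.001 per hour.
Over the interval, μ = 2.001 × 4 = 8.004 (4 hours).
P(N ≥ 8) = 1 − P(N ≤ 7) ≈ 0.5476.

0.5476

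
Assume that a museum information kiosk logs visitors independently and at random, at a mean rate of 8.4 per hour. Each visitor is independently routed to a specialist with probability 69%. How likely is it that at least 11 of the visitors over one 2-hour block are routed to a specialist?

Thinning: the visitors that are routed to a specialist themselves form a Poisson process with rate 0.69 × 8.4 = 5.796 per hour.
Over the interval, μ = 5.796 × 2 = 11.592 (a 2-hour block = 2 hours).
P(N ≥ 11) = 1 − P(N ≤ 10) ≈ 0.6086.

0.6086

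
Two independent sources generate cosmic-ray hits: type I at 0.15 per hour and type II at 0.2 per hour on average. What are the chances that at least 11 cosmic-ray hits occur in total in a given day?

Independent Poisson processes superpose: combined rate λ = 0.15 + 0.2 = 0.35 per hour.
Over the interval, μ = 0.35 × 24 = 8.4 (a day = 24 hours).
P(N ≥ 11) = 1 − P(N ≤ 10) ≈ 0.2257.

0.2257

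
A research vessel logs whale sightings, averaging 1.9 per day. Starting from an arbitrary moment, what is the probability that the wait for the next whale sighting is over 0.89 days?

The wait for the next event is exponential with rate λ = 1.9 per day.
P(T > 0.89) = e^(−λt) = e^(−1.9 × 0.89) = e^(−1.691) ≈ 0.1843.

0.1843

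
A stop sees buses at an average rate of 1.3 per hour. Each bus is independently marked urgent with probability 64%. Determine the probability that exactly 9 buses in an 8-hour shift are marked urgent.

0.0909

Thinning: the buses that are marked urgent themselves form a Poisson process with rate 0.64 × 1.3 = 0.832 per hour.
Over the interval, μ = 0.832 × 8 = 6.656 (an 8-hour shift = 8 hours).
P(N = 9) = e^(−6.656) · 6.656^9/9! ≈ 0.0909.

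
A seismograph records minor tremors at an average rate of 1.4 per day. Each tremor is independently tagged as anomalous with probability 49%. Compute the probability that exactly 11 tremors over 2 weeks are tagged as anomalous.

0.1084

Thinning: the tremors that are tagged as anomalous themselves form a Poisson process with rate 0.49 × 1.4 = 0.686 per day.
Over the interval, μ = 0.686 × 14 = 9.604 (2 weeks = 14 days).
P(N = 11) = e^(−9.604) · 9.604^11/11! ≈ 0.1084.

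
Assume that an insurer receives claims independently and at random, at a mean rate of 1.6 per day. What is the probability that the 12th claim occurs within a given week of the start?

0.4446

Over the interval, μ = 1.6 × 7 = 11.2 (a week = 7 days).
The 12th arrival falls in the interval iff at least 12 events occur there: P(S_12 ≤ t) = P(N ≥ 12) = 1 − P(N ≤ 11) ≈ 0.4446.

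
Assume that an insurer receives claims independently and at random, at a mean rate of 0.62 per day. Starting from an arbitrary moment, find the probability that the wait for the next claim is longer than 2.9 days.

The wait for the next event is exponential with rate λ = 0.62 per day.
P(T > 2.9) = e^(−λt) = e^(−0.62 × 2.9) = e^(−1.798) ≈ 0.1656.

0.1656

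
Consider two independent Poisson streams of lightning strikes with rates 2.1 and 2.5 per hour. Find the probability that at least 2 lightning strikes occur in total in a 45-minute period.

Independent Poisson processes superpose: combined rate λ = 2.1 + 2.5 = 4.6 per hour.
Over the interval, μ = 4.6 × 0.75 = 3.45 (a 45-minute period = 0.75 hours).
P(N ≥ 2) = 1 − P(N ≤ 1) ≈ 0.8587.

0.8587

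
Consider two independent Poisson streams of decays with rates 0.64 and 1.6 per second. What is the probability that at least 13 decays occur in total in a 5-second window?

0.3334

Independent Poisson processes superpose: combined rate λ = 0.64 + 1.6 = 2.24 per second.
Over the interval, μ = 2.24 × 5 = 11.2 (a 5-second window = 5 seconds).
P(N ≥ 13) = 1 − P(N ≤ 12) ≈ 0.3334.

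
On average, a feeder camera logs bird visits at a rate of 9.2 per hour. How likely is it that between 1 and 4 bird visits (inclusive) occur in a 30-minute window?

Over the interval, μ = 9.2 × 0.5 = 4.6 (a 30-minute window = 0.5 hours).
P(1 ≤ N ≤ 4) = Σ_{j=1}^{4} e^(−4.6) · 4.6^j/j! ≈ 0.5032.

0.5032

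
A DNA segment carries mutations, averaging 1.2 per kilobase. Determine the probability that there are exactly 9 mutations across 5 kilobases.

Over the interval, μ = 1.2 × 5 = 6 (5 kilobases).
P(N = 9) = e^(−μ) μ^9/9! = e^(−6) · 6^9/362880 ≈ 0.0688.

0.0688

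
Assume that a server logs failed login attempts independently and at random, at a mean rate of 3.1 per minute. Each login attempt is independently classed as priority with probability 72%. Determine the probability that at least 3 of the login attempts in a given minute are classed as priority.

0.3859

Thinning: the login attempts that are classed as priority themselves form a Poisson process with rate 0.72 × 3.1 = 2.232 per minute.
So μ = 2.232.
P(N ≥ 3) = 1 − P(N ≤ 2) ≈ 0.3859.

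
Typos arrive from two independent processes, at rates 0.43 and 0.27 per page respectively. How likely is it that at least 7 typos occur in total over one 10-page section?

Independent Poisson processes superpose: combined rate λ = 0.43 + 0.27 = 0.7 per page.
Over the interval, μ = 0.7 × 10 = 7 (a 10-page section = 10 pages).
P(N ≥ 7) = 1 − P(N ≤ 6) ≈ 0.5503.

0.5503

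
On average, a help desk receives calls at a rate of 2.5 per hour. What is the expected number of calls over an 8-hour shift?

20

E[N] = λt = 2.5 × 8 = 20 (an 8-hour shift = 8 hours).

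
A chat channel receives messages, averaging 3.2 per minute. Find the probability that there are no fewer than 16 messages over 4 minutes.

Over the interval, μ = 3.2 × 4 = 12.8 (4 minutes).
P(N ≥ 16) = 1 − P(N ≤ 15) = 1 − Σ_{j=0}^{15} e^(−μ) μ^j/j! ≈ 0.2190.

0.2190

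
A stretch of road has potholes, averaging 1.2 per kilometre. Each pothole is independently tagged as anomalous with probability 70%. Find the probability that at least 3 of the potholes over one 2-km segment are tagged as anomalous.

Thinning: the potholes that are tagged as anomalous themselves form a Poisson process with rate 0.7 × 1.2 = 0.84 per kilometre.
Over the interval, μ = 0.84 × 2 = 1.68 (a 2-km segment = 2 kilometres).
P(N ≥ 3) = 1 − P(N ≤ 2) ≈ 0.2375.

0.2375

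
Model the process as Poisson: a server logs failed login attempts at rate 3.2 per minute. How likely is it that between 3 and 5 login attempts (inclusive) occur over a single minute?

0.5147

With mean μ = 3.2 per minute,
P(3 ≤ N ≤ 5) = Σ_{j=3}^{5} e^(−3.2) · 3.2^j/j! ≈ 0.5147.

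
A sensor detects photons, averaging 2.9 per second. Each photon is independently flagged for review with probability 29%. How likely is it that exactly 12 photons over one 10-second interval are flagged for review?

Thinning: the photons that are flagged for review themselves form a Poisson process with rate 0.29 × 2.9 = 0.841 per second.
Over the interval, μ = 0.841 × 10 = 8.41 (a 10-second interval = 10 seconds).
P(N = 12) = e^(−8.41) · 8.41^12/12! ≈ 0.0582.

0.0582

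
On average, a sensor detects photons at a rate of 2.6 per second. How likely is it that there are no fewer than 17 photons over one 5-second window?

Over the interval, μ = 2.6 × 5 = 13 (a 5-second window = 5 seconds).
P(N ≥ 17) = 1 − P(N ≤ 16) = 1 − Σ_{j=0}^{16} e^(−μ) μ^j/j! ≈ 0.1645.

0.1645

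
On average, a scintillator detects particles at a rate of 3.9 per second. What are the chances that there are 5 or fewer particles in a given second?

0.8006

With mean μ = 3.9 per second,
P(N ≤ 5) = Σ_{j=0}^{5} e^(−μ) μ^j/j! ≈ 0.8006.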